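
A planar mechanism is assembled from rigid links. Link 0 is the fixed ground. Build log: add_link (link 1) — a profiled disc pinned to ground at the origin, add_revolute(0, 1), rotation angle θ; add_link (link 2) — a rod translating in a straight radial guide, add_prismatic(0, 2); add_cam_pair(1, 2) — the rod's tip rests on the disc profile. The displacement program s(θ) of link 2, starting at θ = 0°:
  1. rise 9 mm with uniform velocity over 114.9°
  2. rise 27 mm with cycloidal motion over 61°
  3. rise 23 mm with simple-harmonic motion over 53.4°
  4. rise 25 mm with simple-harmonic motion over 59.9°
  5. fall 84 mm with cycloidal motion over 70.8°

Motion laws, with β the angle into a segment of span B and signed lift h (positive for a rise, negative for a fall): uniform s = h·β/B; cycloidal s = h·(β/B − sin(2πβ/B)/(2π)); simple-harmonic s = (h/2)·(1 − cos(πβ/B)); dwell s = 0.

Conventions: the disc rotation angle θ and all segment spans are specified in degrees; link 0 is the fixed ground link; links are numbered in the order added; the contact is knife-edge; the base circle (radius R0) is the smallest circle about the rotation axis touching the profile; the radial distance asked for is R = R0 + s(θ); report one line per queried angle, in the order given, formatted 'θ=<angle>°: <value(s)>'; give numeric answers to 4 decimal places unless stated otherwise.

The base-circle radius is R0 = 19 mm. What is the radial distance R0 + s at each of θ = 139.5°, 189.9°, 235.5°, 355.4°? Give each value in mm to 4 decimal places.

seg 1 [0°–114.9°] uniform, h=9: full span → s += 9 → s = 9.0000
seg 2 [114.9°–175.9°] cycloidal, h=27: θ=139.5° here. β=24.6, B=61. 27·(0.4033 − sin(2π·0.4033)/(2π)) = 8.4349 → s = 17.4349
seg 2 [114.9°–175.9°] cycloidal, h=27: full span → s += 27 → s = 36.0000
seg 3 [175.9°–229.3°] simple-harmonic, h=23: θ=189.9° here. β=14, B=53.4. 23/2·(1 − cos(π·0.2622)) = 3.6851 → s = 39.6851
seg 3 [175.9°–229.3°] simple-harmonic, h=23: full span → s += 23 → s = 59.0000
seg 4 [229.3°–289.2°] simple-harmonic, h=25: θ=235.5° here. β=6.2, B=59.9. 25/2·(1 − cos(π·0.1035)) = 0.6551 → s = 59.6551
seg 4 [229.3°–289.2°] simple-harmonic, h=25: full span → s += 25 → s = 84.0000
seg 5 [289.2°–360°] cycloidal, h=-84: θ=355.4° here. β=66.2, B=70.8. -84·(0.9350 − sin(2π·0.9350)/(2π)) = -83.8497 → s = 0.1503
θ=139.5°: R = R0 + s = 19 + 17.4349 = 36.4349
θ=189.9°: R = R0 + s = 19 + 39.6851 = 58.6851
θ=235.5°: R = R0 + s = 19 + 59.6551 = 78.6551
θ=355.4°: R = R0 + s = 19 + 0.1503 = 19.1503

θ=139.5°: 36.4349
θ=189.9°: 58.6851
θ=235.5°: 78.6551
θ=355.4°: 19.1503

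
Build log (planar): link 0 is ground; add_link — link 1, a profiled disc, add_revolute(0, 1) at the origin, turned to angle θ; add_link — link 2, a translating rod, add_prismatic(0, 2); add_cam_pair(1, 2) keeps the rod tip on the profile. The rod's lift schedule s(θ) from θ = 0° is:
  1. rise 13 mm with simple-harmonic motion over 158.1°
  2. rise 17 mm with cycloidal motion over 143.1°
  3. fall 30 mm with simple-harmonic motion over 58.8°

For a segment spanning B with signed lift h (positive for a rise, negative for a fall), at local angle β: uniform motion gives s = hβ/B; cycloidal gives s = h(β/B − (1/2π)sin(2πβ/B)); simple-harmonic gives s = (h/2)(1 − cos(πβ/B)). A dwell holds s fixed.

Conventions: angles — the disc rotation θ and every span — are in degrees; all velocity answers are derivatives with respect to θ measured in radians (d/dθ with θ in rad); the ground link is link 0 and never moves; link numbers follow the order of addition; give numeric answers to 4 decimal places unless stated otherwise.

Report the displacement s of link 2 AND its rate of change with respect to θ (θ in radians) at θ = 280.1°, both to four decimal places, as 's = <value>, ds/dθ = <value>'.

seg 1 [0°–158.1°] simple-harmonic, h=13: full span → s += 13 → s = 13.0000
seg 2 [158.1°–301.2°] cycloidal, h=17: θ=280.1° here. β=122, B=143.1. 17·(0.8526 − sin(2π·0.8526)/(2π)) = 16.6565 → s = 29.6565
velocity in seg [158.1°–301.2°] (cycloidal), θ in radians: β = 122° = 2.1293 rad, B = 143.1° = 2.4976 rad; ds/dθ = (h/B)(1 − cos(2πβ/B)) = (17/2.4976)(1 − cos(2π·0.8526)) = 2.718058 mm/rad

s = 29.6565, ds/dθ = 2.7181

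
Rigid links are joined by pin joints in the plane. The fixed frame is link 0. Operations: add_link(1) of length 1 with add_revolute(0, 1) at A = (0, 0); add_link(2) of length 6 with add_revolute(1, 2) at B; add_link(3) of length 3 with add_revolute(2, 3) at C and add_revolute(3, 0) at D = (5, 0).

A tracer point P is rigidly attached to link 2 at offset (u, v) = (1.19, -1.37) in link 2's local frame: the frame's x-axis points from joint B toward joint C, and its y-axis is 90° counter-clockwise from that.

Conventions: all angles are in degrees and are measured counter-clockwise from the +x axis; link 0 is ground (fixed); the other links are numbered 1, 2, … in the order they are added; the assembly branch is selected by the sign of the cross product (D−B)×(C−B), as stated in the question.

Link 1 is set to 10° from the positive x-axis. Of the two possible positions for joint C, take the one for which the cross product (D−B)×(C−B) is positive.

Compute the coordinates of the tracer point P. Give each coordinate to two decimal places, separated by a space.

A=(0,0), D=(5.00,0)
B = A + 1.00·(cos10°, sin10°) = (0.9848, 0.1736)
|BD| = 4.0189
circle(B,6.00) ∩ circle(D,3.00): a=5.3686, h=2.6793
  candidates: C₊=(6.4641,2.6185) cross=10.768; C₋=(6.2326,-2.7351) cross=-10.768
  branch + wants cross > 0 → take C=(6.4641,2.6185) (cross=10.768)
ex = (C−B)/|BC| = (0.9132,0.4075); ey = (-0.4075,0.9132)
P = B + 1.19·ex + -1.37·ey = (2.6298,-0.5926)

2.63 -0.59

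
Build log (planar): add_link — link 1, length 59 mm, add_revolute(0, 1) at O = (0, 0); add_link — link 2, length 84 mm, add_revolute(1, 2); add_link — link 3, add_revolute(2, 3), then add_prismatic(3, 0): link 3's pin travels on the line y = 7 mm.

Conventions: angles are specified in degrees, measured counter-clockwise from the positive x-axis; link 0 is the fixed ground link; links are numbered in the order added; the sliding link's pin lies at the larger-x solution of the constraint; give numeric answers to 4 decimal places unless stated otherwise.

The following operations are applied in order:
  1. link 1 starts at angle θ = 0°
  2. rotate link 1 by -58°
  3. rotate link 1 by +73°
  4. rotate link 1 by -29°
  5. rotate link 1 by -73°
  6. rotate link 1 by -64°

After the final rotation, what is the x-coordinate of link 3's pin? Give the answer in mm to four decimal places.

geometry: r = 59 mm, L = 84 mm, e = 7 mm; θ starts at 0°
rotate link 1 by -58°: θ ← 0° -58° = -58°
rotate link 1 by +73°: θ ← -58° +73° = 15°
rotate link 1 by -29°: θ ← 15° -29° = -14°
rotate link 1 by -73°: θ ← -14° -73° = -87°
rotate link 1 by -64°: θ ← -87° -64° = -151°
crank pin P = (r cos θ, r sin θ) = (-51.602563, -28.603768)
h = r sin θ − e = -28.603768 − 7 = -35.603768
x = r cos θ + √(L² − h²) = -51.602563 + 76.081349 = 24.478787

24.4788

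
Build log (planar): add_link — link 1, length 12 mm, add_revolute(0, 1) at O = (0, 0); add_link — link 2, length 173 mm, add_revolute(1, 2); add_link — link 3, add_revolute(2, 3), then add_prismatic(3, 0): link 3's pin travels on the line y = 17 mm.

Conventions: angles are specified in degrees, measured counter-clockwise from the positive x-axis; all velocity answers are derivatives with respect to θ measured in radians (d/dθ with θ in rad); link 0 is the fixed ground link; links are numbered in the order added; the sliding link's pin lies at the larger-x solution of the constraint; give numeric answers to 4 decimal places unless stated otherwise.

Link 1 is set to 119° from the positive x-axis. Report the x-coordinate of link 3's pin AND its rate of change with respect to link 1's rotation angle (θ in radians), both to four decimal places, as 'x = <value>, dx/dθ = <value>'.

geometry: r = 12 mm, L = 173 mm, e = 17 mm
crank pin P = (r cos θ, r sin θ) = (-5.817715, 10.495436)
h = r sin θ − e = 10.495436 − 17 = -6.504564
x = r cos θ + √(L² − h²) = -5.817715 + 172.877675 = 167.059960
dx/dθ = −r sin θ − h·r cos θ/√(L² − h²) (θ in radians; h = -6.504564) = -10.714329

x = 167.0600, dx/dθ = -10.7143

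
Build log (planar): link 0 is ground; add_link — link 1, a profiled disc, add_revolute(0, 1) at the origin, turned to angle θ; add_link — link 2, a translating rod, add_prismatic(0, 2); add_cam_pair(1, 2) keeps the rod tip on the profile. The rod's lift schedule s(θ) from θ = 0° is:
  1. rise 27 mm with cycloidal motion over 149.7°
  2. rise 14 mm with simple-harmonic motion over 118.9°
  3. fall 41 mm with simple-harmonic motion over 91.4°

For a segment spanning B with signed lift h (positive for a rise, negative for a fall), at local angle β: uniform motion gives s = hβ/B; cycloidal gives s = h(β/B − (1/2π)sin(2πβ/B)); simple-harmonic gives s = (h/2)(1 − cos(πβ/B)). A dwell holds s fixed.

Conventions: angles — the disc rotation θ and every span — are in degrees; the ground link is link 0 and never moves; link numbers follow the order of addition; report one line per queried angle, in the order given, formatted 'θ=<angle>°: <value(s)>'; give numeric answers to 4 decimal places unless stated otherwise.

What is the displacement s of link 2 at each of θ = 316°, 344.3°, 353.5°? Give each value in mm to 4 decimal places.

seg 1 [0°–149.7°] cycloidal, h=27: full span → s += 27 → s = 27.0000
seg 2 [149.7°–268.6°] simple-harmonic, h=14: full span → s += 14 → s = 41.0000
seg 3 [268.6°–360°] simple-harmonic, h=-41: θ=316° here. β=47.4, B=91.4. -41/2·(1 − cos(π·0.5186)) = -21.6972 → s = 19.3028
seg 3 [268.6°–360°] simple-harmonic, h=-41: θ=344.3° here. β=75.7, B=91.4. -41/2·(1 − cos(π·0.8282)) = -38.0868 → s = 2.9132
seg 3 [268.6°–360°] simple-harmonic, h=-41: θ=353.5° here. β=84.9, B=91.4. -41/2·(1 − cos(π·0.9289)) = -40.4905 → s = 0.5095

θ=316°: 19.3028
θ=344.3°: 2.9132
θ=353.5°: 0.5095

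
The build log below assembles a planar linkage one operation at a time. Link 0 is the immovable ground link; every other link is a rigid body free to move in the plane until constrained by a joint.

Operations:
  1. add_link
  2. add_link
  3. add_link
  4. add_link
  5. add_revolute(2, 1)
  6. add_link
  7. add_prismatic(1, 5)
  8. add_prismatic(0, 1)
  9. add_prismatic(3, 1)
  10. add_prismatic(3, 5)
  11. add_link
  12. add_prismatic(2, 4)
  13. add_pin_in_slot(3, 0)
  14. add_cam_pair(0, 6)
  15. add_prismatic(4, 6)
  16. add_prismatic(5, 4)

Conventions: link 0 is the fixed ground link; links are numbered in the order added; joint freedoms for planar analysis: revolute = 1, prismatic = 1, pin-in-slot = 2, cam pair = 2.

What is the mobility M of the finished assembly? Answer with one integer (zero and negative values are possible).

ground; <1,0,0>
#1 <2,0,0>
#2 <3,0,0>
#3 <4,0,0>
#4 <5,0,0>
R:2↔1 J1 <5,1,0>
#5 <6,1,0>
P:1↔5 J1 <6,2,0>
P:0↔1 J1 <6,3,0>
P:3↔1 J1 <6,4,0>
P:3↔5 J1 <6,5,0>
#6 <7,5,0>
P:2↔4 J1 <7,6,0>
PS:3↔0 J2 <7,6,1>
C:0↔6 J2 <7,6,2>
P:4↔6 J1 <7,7,2>
P:5↔4 J1 <7,8,2>
3×6 − 2×8 − 1×2 = 0

M = 0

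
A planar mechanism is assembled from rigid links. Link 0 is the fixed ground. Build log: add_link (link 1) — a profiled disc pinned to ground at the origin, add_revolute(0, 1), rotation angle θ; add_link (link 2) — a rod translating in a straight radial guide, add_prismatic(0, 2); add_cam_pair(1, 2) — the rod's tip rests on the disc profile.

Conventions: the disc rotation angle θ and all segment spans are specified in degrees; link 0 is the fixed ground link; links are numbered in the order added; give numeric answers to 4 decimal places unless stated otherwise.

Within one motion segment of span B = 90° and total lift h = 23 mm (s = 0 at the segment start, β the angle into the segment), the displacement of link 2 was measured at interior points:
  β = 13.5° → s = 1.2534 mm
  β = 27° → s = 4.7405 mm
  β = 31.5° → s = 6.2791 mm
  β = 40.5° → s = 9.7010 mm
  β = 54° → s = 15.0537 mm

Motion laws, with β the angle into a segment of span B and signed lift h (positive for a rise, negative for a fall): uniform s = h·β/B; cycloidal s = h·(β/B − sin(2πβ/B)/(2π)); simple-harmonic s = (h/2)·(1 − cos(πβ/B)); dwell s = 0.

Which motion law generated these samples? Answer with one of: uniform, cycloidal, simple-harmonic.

candidates at β/B = r: uniform s = h·r (linear in β); cycloidal s = h·(r − sin(2πr)/(2π)); simple-harmonic s = (h/2)(1 − cos(πr))
β=13.5°: printed 1.2534 | uniform 3.4500, cycloidal 0.4885, simple-harmonic 1.2534
β=27°: printed 4.7405 | uniform 6.9000, cycloidal 3.4186, simple-harmonic 4.7405
β=31.5°: printed 6.2791 | uniform 8.0500, cycloidal 5.0885, simple-harmonic 6.2791
β=40.5°: printed 9.7010 | uniform 10.3500, cycloidal 9.2188, simple-harmonic 9.7010
β=54°: printed 15.0537 | uniform 13.8000, cycloidal 15.9516, simple-harmonic 15.0537
only one law matches every sample → simple-harmonic

simple-harmonic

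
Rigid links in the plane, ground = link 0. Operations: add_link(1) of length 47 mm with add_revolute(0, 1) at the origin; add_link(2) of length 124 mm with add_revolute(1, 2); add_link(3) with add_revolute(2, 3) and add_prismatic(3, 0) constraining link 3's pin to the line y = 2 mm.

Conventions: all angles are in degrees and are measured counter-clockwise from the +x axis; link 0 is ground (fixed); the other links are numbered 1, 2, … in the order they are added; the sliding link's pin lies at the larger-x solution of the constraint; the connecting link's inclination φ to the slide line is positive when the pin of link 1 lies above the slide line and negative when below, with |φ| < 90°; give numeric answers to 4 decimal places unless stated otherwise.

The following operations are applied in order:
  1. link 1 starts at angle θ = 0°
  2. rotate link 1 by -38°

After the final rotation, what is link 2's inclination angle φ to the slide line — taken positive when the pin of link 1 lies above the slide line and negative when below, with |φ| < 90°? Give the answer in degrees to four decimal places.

geometry: r = 47 mm, L = 124 mm, e = 2 mm; θ starts at 0°
rotate link 1 by -38°: θ ← 0° -38° = -38°
h = r sin θ − e = -28.936089 − 2 = -30.936089
sin φ = h / L = -30.936089 / 124 = -0.24948459
φ = arcsin(-0.24948459) = -14.447015°

-14.4470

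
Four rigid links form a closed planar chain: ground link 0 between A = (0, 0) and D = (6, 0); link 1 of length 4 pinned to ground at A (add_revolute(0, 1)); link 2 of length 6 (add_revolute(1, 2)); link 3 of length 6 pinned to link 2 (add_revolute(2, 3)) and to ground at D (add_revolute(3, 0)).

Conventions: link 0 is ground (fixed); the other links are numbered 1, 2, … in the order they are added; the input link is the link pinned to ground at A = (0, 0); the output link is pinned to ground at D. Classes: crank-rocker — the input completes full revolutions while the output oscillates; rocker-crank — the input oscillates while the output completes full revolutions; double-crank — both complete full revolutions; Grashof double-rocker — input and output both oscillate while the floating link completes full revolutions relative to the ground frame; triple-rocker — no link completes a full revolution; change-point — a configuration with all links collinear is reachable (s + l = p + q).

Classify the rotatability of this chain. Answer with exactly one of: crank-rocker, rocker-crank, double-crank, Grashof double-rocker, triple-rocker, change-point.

lengths: ground=6, input=4, coupler=6, output=6
sorted: s=4 (shortest), l=6 (longest), p+q=12
s + l = 10 vs p + q = 12
s + l < p + q (Grashof) with shortest = input link → crank-rocker

crank-rocker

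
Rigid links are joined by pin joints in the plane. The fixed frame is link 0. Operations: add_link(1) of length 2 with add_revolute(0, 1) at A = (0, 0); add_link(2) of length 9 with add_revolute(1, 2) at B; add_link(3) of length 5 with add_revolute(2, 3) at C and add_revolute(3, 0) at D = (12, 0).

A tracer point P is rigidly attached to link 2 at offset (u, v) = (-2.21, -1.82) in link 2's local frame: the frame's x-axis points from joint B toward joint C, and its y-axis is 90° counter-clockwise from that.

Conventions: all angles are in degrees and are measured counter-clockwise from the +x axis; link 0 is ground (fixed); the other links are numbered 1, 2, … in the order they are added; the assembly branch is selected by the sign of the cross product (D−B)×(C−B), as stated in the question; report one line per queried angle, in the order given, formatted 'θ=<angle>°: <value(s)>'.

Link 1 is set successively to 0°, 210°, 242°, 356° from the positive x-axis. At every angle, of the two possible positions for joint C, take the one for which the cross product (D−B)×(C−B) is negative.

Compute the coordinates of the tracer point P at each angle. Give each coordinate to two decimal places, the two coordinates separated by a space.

A=(0,0), D=(12.00,0)
θ=0°: B = A + 2.00·(cos0°, sin0°) = (2.0000, 0.0000)
θ=0°: |BD| = 10.0000
θ=0°: circle(B,9.00) ∩ circle(D,5.00): a=7.8000, h=4.4900
θ=0°:   candidates: C₊=(9.8000,4.4900) cross=44.900; C₋=(9.8000,-4.4900) cross=-44.900
θ=0°:   branch - wants cross < 0 → take C=(9.8000,-4.4900) (cross=-44.900)
θ=0°: ex = (C−B)/|BC| = (0.8667,-0.4989); ey = (0.4989,0.8667)
θ=0°: P = B + -2.21·ex + -1.82·ey = (-0.8233,-0.4748)
θ=210°: B = A + 2.00·(cos210°, sin210°) = (-1.7321, -1.0000)
θ=210°: |BD| = 13.7684
θ=210°: circle(B,9.00) ∩ circle(D,5.00): a=8.9178, h=1.2133
θ=210°:   candidates: C₊=(7.0741,0.8578) cross=16.705; C₋=(7.2504,-1.5624) cross=-16.705
θ=210°:   branch - wants cross < 0 → take C=(7.2504,-1.5624) (cross=-16.705)
θ=210°: ex = (C−B)/|BC| = (0.9980,-0.0625); ey = (0.0625,0.9980)
θ=210°: P = B + -2.21·ex + -1.82·ey = (-4.0515,-2.6784)
θ=242°: B = A + 2.00·(cos242°, sin242°) = (-0.9389, -1.7659)
θ=242°: |BD| = 13.0589
θ=242°: circle(B,9.00) ∩ circle(D,5.00): a=8.6736, h=2.4019
θ=242°:   candidates: C₊=(7.3302,1.7868) cross=31.366; C₋=(7.9798,-2.9728) cross=-31.366
θ=242°:   branch - wants cross < 0 → take C=(7.9798,-2.9728) (cross=-31.366)
θ=242°: ex = (C−B)/|BC| = (0.9910,-0.1341); ey = (0.1341,0.9910)
θ=242°: P = B + -2.21·ex + -1.82·ey = (-3.3730,-3.2731)
θ=356°: B = A + 2.00·(cos356°, sin356°) = (1.9951, -0.1395)
θ=356°: |BD| = 10.0058
θ=356°: circle(B,9.00) ∩ circle(D,5.00): a=7.8013, h=4.4878
θ=356°:   candidates: C₊=(9.7331,4.4566) cross=44.904; C₋=(9.8582,-4.5181) cross=-44.904
θ=356°:   branch - wants cross < 0 → take C=(9.8582,-4.5181) (cross=-44.904)
θ=356°: ex = (C−B)/|BC| = (0.8737,-0.4865); ey = (0.4865,0.8737)
θ=356°: P = B + -2.21·ex + -1.82·ey = (-0.8211,-0.6544)

θ=0°: -0.82 -0.47
θ=210°: -4.05 -2.68
θ=242°: -3.37 -3.27
θ=356°: -0.82 -0.65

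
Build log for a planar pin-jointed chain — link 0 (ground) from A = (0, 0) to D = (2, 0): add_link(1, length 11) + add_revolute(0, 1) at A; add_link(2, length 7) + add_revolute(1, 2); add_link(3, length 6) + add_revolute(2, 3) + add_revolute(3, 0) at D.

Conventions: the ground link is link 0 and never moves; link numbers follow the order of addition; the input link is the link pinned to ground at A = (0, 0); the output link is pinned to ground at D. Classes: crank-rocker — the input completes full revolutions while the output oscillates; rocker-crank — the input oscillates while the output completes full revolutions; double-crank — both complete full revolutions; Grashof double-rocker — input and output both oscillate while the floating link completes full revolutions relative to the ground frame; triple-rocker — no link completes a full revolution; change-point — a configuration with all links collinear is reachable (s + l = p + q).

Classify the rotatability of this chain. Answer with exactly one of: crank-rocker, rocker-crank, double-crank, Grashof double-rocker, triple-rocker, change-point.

lengths: ground=2, input=11, coupler=7, output=6
sorted: s=2 (shortest), l=11 (longest), p+q=13
s + l = 13 vs p + q = 13
s + l = p + q → change-point (collinear configuration reachable)

change-point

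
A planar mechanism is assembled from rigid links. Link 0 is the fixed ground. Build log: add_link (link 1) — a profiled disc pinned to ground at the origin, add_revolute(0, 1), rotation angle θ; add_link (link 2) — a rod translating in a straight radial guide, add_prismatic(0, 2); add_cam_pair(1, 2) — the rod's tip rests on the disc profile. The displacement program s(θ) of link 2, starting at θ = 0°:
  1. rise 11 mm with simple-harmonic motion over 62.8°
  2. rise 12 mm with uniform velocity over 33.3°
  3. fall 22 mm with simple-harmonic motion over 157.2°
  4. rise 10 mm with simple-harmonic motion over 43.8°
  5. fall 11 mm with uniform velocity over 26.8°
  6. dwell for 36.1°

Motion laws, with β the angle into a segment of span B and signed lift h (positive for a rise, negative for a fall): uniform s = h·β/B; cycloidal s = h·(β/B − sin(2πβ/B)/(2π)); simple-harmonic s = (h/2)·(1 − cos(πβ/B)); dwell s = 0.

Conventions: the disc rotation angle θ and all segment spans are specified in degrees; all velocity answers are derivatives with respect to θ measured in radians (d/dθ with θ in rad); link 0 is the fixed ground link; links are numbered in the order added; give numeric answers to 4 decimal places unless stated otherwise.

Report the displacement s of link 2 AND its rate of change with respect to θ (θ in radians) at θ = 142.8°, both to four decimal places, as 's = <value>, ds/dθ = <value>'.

seg 1 [0°–62.8°] simple-harmonic, h=11: full span → s += 11 → s = 11.0000
seg 2 [62.8°–96.1°] uniform, h=12: full span → s += 12 → s = 23.0000
seg 3 [96.1°–253.3°] simple-harmonic, h=-22: θ=142.8° here. β=46.7, B=157.2. -22/2·(1 − cos(π·0.2971)) = -4.4528 → s = 18.5472
velocity in seg [96.1°–253.3°] (simple-harmonic), θ in radians: β = 46.7° = 0.8151 rad, B = 157.2° = 2.7437 rad; ds/dθ = (πh/(2B)) sin(πβ/B) = (π·(-22)/(2·2.7437)) sin(π·0.2971) = -10.121420 mm/rad

s = 18.5472, ds/dθ = -10.1214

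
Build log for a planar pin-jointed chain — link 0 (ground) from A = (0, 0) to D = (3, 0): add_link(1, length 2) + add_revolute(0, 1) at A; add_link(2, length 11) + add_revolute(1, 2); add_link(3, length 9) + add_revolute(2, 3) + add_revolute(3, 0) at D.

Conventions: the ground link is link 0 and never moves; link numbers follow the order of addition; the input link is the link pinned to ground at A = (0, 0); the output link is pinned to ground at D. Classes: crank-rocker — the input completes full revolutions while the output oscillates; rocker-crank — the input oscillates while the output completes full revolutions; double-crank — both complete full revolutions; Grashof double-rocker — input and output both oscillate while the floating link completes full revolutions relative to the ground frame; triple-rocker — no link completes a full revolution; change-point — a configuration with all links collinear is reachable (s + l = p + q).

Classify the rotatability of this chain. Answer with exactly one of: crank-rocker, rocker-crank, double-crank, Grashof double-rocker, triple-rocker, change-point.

lengths: ground=3, input=2, coupler=11, output=9
sorted: s=2 (shortest), l=11 (longest), p+q=12
s + l = 13 vs p + q = 12
s + l > p + q → non-Grashof → no link fully rotates → triple-rocker

triple-rocker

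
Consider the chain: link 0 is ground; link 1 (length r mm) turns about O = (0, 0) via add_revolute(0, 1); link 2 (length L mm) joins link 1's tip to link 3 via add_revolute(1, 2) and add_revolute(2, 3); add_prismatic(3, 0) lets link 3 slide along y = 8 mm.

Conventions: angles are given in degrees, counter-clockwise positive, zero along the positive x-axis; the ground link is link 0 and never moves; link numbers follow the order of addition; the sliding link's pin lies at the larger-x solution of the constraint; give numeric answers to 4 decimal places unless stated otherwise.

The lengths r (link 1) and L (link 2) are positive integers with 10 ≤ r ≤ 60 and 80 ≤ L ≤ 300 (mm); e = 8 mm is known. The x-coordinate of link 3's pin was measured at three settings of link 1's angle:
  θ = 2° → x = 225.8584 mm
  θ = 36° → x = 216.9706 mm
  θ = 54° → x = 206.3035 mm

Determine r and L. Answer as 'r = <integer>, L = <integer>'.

constraint per measurement: (x − r cos θ)² + (r sin θ − e)² = L²
subtracting the θ₁ and θ₂ equations cancels the r² and L² terms:
r = (x₁² − x₂²) / (2[(x₁cos θ₁ + e sin θ₁) − (x₂cos θ₂ + e sin θ₂)]) = 43.0000 → r = 43
L² = (x₁ − r cos θ₁)² + (r sin θ₁ − e)² = 33489.0161 → L = 183.0000 → L = 183
check at θ₃=54°: x = 206.3035 (printed 206.3035) ✓

r = 43, L = 183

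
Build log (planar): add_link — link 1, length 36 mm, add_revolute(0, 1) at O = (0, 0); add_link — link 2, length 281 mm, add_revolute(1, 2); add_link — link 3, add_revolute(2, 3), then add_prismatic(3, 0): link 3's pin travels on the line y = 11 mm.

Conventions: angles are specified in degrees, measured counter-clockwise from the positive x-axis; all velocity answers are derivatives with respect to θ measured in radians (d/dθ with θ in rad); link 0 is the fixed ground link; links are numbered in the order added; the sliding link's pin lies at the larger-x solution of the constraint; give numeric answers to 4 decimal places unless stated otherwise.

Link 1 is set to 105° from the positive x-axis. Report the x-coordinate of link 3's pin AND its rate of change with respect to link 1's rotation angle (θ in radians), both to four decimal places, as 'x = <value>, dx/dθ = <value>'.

geometry: r = 36 mm, L = 281 mm, e = 11 mm
crank pin P = (r cos θ, r sin θ) = (-9.317486, 34.773330)
h = r sin θ − e = 34.773330 − 11 = 23.773330
x = r cos θ + √(L² − h²) = -9.317486 + 279.992551 = 270.675066
dx/dθ = −r sin θ − h·r cos θ/√(L² − h²) (θ in radians; h = 23.773330) = -33.982210

x = 270.6751, dx/dθ = -33.9822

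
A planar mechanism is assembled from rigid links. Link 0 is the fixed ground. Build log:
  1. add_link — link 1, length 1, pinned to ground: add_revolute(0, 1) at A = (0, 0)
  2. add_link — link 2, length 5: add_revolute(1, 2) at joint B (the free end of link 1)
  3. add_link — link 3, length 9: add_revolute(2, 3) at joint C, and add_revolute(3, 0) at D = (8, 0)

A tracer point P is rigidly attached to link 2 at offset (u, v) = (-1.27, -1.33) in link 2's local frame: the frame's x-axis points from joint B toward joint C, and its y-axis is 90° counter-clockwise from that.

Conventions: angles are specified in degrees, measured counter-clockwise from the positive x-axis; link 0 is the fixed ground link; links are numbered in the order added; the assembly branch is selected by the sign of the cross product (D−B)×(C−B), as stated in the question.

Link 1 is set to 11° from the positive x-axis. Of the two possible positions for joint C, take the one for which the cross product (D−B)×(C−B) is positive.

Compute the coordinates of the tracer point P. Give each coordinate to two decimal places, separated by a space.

A=(0,0), D=(8.00,0)
B = A + 1.00·(cos11°, sin11°) = (0.9816, 0.1908)
|BD| = 7.0210
circle(B,5.00) ∩ circle(D,9.00): a=-0.4776, h=4.9771
  candidates: C₊=(0.6395,5.1791) cross=34.944; C₋=(0.3690,-4.7715) cross=-34.944
  branch + wants cross > 0 → take C=(0.6395,5.1791) (cross=34.944)
ex = (C−B)/|BC| = (-0.0684,0.9977); ey = (-0.9977,-0.0684)
P = B + -1.27·ex + -1.33·ey = (2.3954,-0.9852)

2.40 -0.99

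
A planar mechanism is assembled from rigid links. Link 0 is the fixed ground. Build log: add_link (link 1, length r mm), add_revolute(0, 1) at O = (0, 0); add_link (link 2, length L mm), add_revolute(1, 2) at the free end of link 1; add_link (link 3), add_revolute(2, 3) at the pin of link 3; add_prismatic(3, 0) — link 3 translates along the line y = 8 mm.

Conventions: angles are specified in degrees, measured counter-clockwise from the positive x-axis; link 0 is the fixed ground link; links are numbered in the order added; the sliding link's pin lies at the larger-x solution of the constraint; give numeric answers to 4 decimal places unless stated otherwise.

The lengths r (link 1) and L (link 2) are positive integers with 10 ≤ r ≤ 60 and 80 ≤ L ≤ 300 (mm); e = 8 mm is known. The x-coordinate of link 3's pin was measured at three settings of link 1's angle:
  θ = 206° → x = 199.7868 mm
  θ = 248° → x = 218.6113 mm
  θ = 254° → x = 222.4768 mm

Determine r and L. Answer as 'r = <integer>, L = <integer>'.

constraint per measurement: (x − r cos θ)² + (r sin θ − e)² = L²
subtracting the θ₁ and θ₂ equations cancels the r² and L² terms:
r = (x₁² − x₂²) / (2[(x₁cos θ₁ + e sin θ₁) − (x₂cos θ₂ + e sin θ₂)]) = 42.0000 → r = 42
L² = (x₁ − r cos θ₁)² + (r sin θ₁ − e)² = 57120.9945 → L = 239.0000 → L = 239
check at θ₃=254°: x = 222.4768 (printed 222.4768) ✓

r = 42, L = 239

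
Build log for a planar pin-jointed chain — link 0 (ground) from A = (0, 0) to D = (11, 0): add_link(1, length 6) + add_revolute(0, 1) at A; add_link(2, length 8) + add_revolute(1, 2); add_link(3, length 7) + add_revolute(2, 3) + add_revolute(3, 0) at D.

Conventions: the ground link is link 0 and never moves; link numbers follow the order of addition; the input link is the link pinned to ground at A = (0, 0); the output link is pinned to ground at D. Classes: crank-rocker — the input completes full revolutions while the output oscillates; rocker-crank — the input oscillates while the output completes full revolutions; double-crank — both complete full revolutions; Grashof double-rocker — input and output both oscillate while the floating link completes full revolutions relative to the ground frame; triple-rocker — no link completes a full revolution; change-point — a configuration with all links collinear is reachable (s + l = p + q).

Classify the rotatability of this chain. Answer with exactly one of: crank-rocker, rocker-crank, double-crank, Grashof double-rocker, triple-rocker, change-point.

lengths: ground=11, input=6, coupler=8, output=7
sorted: s=6 (shortest), l=11 (longest), p+q=15
s + l = 17 vs p + q = 15
s + l > p + q → non-Grashof → no link fully rotates → triple-rocker

triple-rocker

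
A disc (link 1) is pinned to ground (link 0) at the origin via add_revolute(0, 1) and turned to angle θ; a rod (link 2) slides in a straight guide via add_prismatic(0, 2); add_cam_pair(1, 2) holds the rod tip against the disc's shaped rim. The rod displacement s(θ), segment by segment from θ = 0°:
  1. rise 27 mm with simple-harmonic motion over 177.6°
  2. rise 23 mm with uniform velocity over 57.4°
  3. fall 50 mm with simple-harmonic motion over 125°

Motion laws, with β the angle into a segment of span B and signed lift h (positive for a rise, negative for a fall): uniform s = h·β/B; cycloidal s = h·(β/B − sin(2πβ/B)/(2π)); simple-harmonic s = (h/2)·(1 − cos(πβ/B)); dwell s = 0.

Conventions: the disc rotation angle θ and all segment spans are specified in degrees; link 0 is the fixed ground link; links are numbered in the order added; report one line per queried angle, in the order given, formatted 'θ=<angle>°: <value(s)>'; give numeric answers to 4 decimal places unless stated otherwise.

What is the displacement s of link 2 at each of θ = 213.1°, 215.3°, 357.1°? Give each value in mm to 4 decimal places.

segment 1 (0° to 177.6°, simple-harmonic, h = 27) is passed completely: s = 0.0000 + (27) = 27.0000
θ = 213.1° falls in segment 2 (177.6° to 235°, uniform, h = 23): β = 213.1 − 177.6 = 35.5°, B = 57.4°; Δs = 23·35.5/57.4 = 14.2247; s = 27.0000 + 14.2247 = 41.2247
θ = 215.3° falls in segment 2 (177.6° to 235°, uniform, h = 23): β = 215.3 − 177.6 = 37.7°, B = 57.4°; Δs = 23·37.7/57.4 = 15.1063; s = 27.0000 + 15.1063 = 42.1063
segment 2 (177.6° to 235°, uniform, h = 23) is passed completely: s = 27.0000 + (23) = 50.0000
θ = 357.1° falls in segment 3 (235° to 360°, simple-harmonic, h = -50): β = 357.1 − 235 = 122.1°, B = 125°; Δs = -50/2·(1 − cos(π·0.9768)) = -49.9336; s = 50.0000 − 49.9336 = 0.0664

θ=213.1°: 41.2247
θ=215.3°: 42.1063
θ=357.1°: 0.0664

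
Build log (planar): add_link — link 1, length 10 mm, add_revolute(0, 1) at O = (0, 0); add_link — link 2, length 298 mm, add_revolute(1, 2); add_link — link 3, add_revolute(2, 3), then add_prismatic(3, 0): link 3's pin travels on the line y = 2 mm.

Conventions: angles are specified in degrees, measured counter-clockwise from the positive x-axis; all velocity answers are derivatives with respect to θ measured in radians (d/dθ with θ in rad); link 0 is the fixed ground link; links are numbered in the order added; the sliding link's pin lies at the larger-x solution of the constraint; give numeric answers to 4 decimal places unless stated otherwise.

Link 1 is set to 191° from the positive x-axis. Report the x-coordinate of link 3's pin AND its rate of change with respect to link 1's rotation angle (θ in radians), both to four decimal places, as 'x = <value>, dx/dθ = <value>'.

geometry: r = 10 mm, L = 298 mm, e = 2 mm
crank pin P = (r cos θ, r sin θ) = (-9.816272, -1.908090)
h = r sin θ − e = -1.908090 − 2 = -3.908090
x = r cos θ + √(L² − h²) = -9.816272 + 297.974373 = 288.158101
dx/dθ = −r sin θ − h·r cos θ/√(L² − h²) (θ in radians; h = -3.908090) = 1.779344

x = 288.1581, dx/dθ = 1.7793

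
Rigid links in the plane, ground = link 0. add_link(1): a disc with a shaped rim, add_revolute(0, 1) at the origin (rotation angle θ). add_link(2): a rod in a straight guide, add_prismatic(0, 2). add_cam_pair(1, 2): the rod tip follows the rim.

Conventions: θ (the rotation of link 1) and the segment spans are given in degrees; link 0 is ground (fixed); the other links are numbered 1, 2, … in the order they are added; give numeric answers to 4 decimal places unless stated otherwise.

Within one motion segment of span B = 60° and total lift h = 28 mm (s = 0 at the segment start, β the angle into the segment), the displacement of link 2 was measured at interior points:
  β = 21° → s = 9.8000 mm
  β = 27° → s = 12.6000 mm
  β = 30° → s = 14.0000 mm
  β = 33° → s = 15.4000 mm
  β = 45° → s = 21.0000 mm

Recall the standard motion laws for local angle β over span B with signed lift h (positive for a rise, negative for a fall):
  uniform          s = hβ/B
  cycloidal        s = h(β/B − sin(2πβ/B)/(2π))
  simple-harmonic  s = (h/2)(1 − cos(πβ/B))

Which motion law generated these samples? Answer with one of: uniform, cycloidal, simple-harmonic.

candidates at β/B = r: uniform s = h·r (linear in β); cycloidal s = h·(r − sin(2πr)/(2π)); simple-harmonic s = (h/2)(1 − cos(πr))
β=21°: printed 9.8000 | uniform 9.8000, cycloidal 6.1947, simple-harmonic 7.6441
β=27°: printed 12.6000 | uniform 12.6000, cycloidal 11.2229, simple-harmonic 11.8099
β=30°: printed 14.0000 | uniform 14.0000, cycloidal 14.0000, simple-harmonic 14.0000
β=33°: printed 15.4000 | uniform 15.4000, cycloidal 16.7771, simple-harmonic 16.1901
β=45°: printed 21.0000 | uniform 21.0000, cycloidal 25.4563, simple-harmonic 23.8995
only one law matches every sample → uniform

uniform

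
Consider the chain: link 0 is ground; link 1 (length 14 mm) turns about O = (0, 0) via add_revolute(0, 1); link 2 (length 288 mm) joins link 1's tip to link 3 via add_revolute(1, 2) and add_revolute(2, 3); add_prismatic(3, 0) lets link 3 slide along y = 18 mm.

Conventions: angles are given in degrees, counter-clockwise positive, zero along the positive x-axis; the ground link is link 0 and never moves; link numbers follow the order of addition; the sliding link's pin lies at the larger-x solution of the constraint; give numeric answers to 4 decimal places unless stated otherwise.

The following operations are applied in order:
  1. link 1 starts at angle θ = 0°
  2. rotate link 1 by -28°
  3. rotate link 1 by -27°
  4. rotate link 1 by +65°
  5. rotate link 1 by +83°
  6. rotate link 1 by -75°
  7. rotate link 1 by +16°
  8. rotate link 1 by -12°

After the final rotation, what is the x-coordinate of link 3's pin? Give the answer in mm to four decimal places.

geometry: r = 14 mm, L = 288 mm, e = 18 mm; θ starts at 0°
rotate link 1 by -28°: θ ← 0° -28° = -28°
rotate link 1 by -27°: θ ← -28° -27° = -55°
rotate link 1 by +65°: θ ← -55° +65° = 10°
rotate link 1 by +83°: θ ← 10° +83° = 93°
rotate link 1 by -75°: θ ← 93° -75° = 18°
rotate link 1 by +16°: θ ← 18° +16° = 34°
rotate link 1 by -12°: θ ← 34° -12° = 22°
crank pin P = (r cos θ, r sin θ) = (12.980574, 5.244492)
h = r sin θ − e = 5.244492 − 18 = -12.755508
x = r cos θ + √(L² − h²) = 12.980574 + 287.717391 = 300.697965

300.6980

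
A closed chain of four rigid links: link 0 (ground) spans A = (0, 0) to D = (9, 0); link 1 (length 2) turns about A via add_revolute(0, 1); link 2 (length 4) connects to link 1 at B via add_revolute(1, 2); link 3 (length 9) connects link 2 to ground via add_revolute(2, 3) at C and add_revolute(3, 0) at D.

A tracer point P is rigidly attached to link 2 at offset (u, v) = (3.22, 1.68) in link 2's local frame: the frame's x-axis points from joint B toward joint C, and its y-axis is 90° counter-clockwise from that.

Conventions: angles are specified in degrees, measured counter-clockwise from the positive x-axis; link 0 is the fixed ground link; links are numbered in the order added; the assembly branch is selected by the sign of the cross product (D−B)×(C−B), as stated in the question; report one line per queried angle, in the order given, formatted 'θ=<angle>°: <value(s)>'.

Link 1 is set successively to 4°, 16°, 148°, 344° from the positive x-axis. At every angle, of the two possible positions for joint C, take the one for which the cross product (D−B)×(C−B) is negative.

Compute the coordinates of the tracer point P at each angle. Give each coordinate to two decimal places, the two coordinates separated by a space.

A=(0,0), D=(9.00,0)
θ=4°: B = A + 2.00·(cos4°, sin4°) = (1.9951, 0.1395)
θ=4°: |BD| = 7.0063
θ=4°: circle(B,4.00) ∩ circle(D,9.00): a=-1.1356, h=3.8354
θ=4°:   candidates: C₊=(0.9361,3.9968) cross=26.872; C₋=(0.7834,-3.6725) cross=-26.872
θ=4°:   branch - wants cross < 0 → take C=(0.7834,-3.6725) (cross=-26.872)
θ=4°: ex = (C−B)/|BC| = (-0.3029,-0.9530); ey = (0.9530,-0.3029)
θ=4°: P = B + 3.22·ex + 1.68·ey = (2.6207,-3.4381)
θ=16°: B = A + 2.00·(cos16°, sin16°) = (1.9225, 0.5513)
θ=16°: |BD| = 7.0989
θ=16°: circle(B,4.00) ∩ circle(D,9.00): a=-1.0287, h=3.8655
θ=16°:   candidates: C₊=(1.1971,4.4849) cross=27.441; C₋=(0.5967,-3.2226) cross=-27.441
θ=16°:   branch - wants cross < 0 → take C=(0.5967,-3.2226) (cross=-27.441)
θ=16°: ex = (C−B)/|BC| = (-0.3314,-0.9435); ey = (0.9435,-0.3314)
θ=16°: P = B + 3.22·ex + 1.68·ey = (2.4403,-3.0435)
θ=148°: B = A + 2.00·(cos148°, sin148°) = (-1.6961, 1.0598)
θ=148°: |BD| = 10.7485
θ=148°: circle(B,4.00) ∩ circle(D,9.00): a=2.3506, h=3.2365
θ=148°:   candidates: C₊=(0.9621,4.0488) cross=34.787; C₋=(0.3239,-2.3927) cross=-34.787
θ=148°:   branch - wants cross < 0 → take C=(0.3239,-2.3927) (cross=-34.787)
θ=148°: ex = (C−B)/|BC| = (0.5050,-0.8631); ey = (0.8631,0.5050)
θ=148°: P = B + 3.22·ex + 1.68·ey = (1.3800,-0.8710)
θ=344°: B = A + 2.00·(cos344°, sin344°) = (1.9225, -0.5513)
θ=344°: |BD| = 7.0989
θ=344°: circle(B,4.00) ∩ circle(D,9.00): a=-1.0287, h=3.8655
θ=344°:   candidates: C₊=(0.5967,3.2226) cross=27.441; C₋=(1.1971,-4.4849) cross=-27.441
θ=344°:   branch - wants cross < 0 → take C=(1.1971,-4.4849) (cross=-27.441)
θ=344°: ex = (C−B)/|BC| = (-0.1814,-0.9834); ey = (0.9834,-0.1814)
θ=344°: P = B + 3.22·ex + 1.68·ey = (2.9907,-4.0226)

θ=4°: 2.62 -3.44
θ=16°: 2.44 -3.04
θ=148°: 1.38 -0.87
θ=344°: 2.99 -4.02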